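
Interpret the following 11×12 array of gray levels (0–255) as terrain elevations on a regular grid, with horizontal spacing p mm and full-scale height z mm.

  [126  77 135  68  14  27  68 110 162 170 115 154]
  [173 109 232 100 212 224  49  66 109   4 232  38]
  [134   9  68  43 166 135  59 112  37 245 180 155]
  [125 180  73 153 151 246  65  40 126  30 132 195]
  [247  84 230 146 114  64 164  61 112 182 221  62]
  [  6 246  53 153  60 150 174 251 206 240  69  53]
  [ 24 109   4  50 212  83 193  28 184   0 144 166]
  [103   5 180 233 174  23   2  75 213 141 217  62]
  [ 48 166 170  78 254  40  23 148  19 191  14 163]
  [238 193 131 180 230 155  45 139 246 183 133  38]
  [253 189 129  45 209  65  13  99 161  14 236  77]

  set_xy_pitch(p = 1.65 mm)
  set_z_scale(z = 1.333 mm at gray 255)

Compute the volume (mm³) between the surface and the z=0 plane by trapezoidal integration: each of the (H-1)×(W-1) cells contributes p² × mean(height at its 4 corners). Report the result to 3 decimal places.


height_mm = gray/255 × 1.333; cell vol = 1.65² × mean(4 corners)
unit = 1.65² × 1.333 / (4×255) = 0.00355793 mm³ per gray-sum
row 0: Σ corner-gray over 11 cells = 5057  → 17.9925
row 1: Σ corner-gray over 11 cells = 5282  → 18.7930
row 2: Σ corner-gray over 11 cells = 5109  → 18.1775
row 3: Σ corner-gray over 11 cells = 5777  → 20.5542
row 4: Σ corner-gray over 11 cells = 6328  → 22.5146
row 5: Σ corner-gray over 11 cells = 5467  → 19.4512
row 6: Σ corner-gray over 11 cells = 4895  → 17.4161
row 7: Σ corner-gray over 11 cells = 5108  → 18.1739
row 8: Σ corner-gray over 11 cells = 5963  → 21.2160
row 9: Σ corner-gray over 11 cells = 6196  → 22.0450
Σ rows: total corner-gray = 55182  → 196.3339 mm³

196.334


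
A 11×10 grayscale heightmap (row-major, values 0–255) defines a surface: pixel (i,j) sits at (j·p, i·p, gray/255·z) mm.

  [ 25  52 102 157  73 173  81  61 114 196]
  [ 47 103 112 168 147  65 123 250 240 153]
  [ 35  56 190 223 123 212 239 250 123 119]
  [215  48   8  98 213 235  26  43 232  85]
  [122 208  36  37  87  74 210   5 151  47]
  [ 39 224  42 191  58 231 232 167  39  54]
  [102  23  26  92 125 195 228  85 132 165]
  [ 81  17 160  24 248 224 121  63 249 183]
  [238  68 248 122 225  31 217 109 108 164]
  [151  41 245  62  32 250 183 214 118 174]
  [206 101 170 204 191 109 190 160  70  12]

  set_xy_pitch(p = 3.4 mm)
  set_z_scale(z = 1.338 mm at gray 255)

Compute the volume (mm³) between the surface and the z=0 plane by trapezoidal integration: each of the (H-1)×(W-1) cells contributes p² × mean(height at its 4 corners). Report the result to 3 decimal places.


height_mm = gray/255 × 1.338; cell vol = 3.4² × mean(4 corners)
unit = 3.4² × 1.338 / (4×255) = 0.015164 mm³ per gray-sum
row 0: Σ corner-gray over 9 cells = 4463  → 67.6769
row 1: Σ corner-gray over 9 cells = 5602  → 84.9487
row 2: Σ corner-gray over 9 cells = 5092  → 77.2151
row 3: Σ corner-gray over 9 cells = 3891  → 59.0031
row 4: Σ corner-gray over 9 cells = 4246  → 64.3863
row 5: Σ corner-gray over 9 cells = 4540  → 68.8446
row 6: Σ corner-gray over 9 cells = 4555  → 69.0720
row 7: Σ corner-gray over 9 cells = 5134  → 77.8520
row 8: Σ corner-gray over 9 cells = 5273  → 79.9598
row 9: Σ corner-gray over 9 cells = 5223  → 79.2016
Σ rows: total corner-gray = 48019  → 728.1601 mm³

728.160


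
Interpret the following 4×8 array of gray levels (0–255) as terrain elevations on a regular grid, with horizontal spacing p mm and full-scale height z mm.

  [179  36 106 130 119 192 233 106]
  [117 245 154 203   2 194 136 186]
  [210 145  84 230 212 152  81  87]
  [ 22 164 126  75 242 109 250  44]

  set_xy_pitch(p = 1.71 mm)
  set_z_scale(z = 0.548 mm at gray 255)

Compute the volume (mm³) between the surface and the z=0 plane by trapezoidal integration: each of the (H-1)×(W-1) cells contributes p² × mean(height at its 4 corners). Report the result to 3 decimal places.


height_mm = gray/255 × 0.548; cell vol = 1.71² × mean(4 corners)
unit = 1.71² × 0.548 / (4×255) = 0.00157099 mm³ per gray-sum
row 0: Σ corner-gray over 7 cells = 4088  → 6.4222
row 1: Σ corner-gray over 7 cells = 4276  → 6.7175
row 2: Σ corner-gray over 7 cells = 4103  → 6.4458
Σ rows: total corner-gray = 12467  → 19.5855 mm³

19.585


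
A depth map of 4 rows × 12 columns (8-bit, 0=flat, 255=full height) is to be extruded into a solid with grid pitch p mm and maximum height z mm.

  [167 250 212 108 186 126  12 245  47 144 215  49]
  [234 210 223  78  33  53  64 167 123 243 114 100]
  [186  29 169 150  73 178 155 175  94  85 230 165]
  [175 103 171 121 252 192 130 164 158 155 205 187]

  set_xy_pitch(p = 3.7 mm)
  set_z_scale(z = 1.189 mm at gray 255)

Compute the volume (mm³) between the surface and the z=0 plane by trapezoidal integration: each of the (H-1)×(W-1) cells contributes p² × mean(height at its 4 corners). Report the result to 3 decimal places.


301.994

height_mm = gray/255 × 1.189; cell vol = 3.7² × mean(4 corners)
unit = 3.7² × 1.189 / (4×255) = 0.0159582 mm³ per gray-sum
row 0: Σ corner-gray over 11 cells = 6256  → 99.8348
row 1: Σ corner-gray over 11 cells = 5977  → 95.3824
row 2: Σ corner-gray over 11 cells = 6691  → 106.7766
Σ rows: total corner-gray = 18924  → 301.9938 mm³


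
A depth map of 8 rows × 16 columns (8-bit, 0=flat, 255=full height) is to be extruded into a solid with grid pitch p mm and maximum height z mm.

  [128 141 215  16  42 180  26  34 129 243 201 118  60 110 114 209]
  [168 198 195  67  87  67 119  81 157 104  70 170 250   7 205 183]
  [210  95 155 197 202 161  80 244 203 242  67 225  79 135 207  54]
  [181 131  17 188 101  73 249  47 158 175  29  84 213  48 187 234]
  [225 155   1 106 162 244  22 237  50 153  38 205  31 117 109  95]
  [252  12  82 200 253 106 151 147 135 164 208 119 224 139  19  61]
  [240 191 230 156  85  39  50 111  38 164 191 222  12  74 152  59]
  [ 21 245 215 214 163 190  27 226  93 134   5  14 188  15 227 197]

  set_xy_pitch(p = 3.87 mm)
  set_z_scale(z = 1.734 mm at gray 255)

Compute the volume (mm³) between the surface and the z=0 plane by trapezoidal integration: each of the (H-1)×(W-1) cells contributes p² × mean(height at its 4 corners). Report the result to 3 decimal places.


1424.299

height_mm = gray/255 × 1.734; cell vol = 3.87² × mean(4 corners)
unit = 3.87² × 1.734 / (4×255) = 0.0254607 mm³ per gray-sum
row 0: Σ corner-gray over 15 cells = 7500  → 190.9555
row 1: Σ corner-gray over 15 cells = 8753  → 222.8578
row 2: Σ corner-gray over 15 cells = 8663  → 220.5663
row 3: Σ corner-gray over 15 cells = 7395  → 188.2821
row 4: Σ corner-gray over 15 cells = 7811  → 198.8738
row 5: Σ corner-gray over 15 cells = 7960  → 202.6674
row 6: Σ corner-gray over 15 cells = 7859  → 200.0959
Σ rows: total corner-gray = 55941  → 1424.2987 mm³


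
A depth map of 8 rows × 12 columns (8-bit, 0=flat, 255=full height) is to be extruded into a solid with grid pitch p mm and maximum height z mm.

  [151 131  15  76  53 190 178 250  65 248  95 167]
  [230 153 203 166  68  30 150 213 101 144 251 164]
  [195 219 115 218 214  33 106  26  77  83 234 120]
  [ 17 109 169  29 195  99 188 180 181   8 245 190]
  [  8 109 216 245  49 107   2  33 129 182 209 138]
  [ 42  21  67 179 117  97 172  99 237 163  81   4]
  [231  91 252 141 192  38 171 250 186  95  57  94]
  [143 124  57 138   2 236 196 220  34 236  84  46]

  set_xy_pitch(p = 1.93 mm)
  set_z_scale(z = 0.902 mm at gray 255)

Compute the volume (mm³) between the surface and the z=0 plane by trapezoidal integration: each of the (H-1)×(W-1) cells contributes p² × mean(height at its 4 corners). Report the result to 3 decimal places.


136.387

height_mm = gray/255 × 0.902; cell vol = 1.93² × mean(4 corners)
unit = 1.93² × 0.902 / (4×255) = 0.00329398 mm³ per gray-sum
row 0: Σ corner-gray over 11 cells = 6272  → 20.6598
row 1: Σ corner-gray over 11 cells = 6317  → 20.8081
row 2: Σ corner-gray over 11 cells = 5978  → 19.6914
row 3: Σ corner-gray over 11 cells = 5721  → 18.8449
row 4: Σ corner-gray over 11 cells = 5220  → 17.1946
row 5: Σ corner-gray over 11 cells = 5783  → 19.0491
row 6: Σ corner-gray over 11 cells = 6114  → 20.1394
Σ rows: total corner-gray = 41405  → 136.3873 mm³


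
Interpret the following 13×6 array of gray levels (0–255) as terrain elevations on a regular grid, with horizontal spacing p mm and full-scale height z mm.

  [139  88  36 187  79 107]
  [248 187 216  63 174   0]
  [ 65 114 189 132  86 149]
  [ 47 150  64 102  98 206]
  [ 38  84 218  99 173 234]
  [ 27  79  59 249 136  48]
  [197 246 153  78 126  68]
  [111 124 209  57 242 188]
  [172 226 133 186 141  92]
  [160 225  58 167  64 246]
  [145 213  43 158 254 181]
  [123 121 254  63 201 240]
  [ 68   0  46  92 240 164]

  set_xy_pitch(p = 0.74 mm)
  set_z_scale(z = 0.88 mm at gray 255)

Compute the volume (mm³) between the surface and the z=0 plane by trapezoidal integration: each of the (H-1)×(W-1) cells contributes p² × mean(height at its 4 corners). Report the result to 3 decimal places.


15.893

height_mm = gray/255 × 0.88; cell vol = 0.74² × mean(4 corners)
unit = 0.74² × 0.88 / (4×255) = 0.000472439 mm³ per gray-sum
row 0: Σ corner-gray over 5 cells = 2554  → 1.2066
row 1: Σ corner-gray over 5 cells = 2784  → 1.3153
row 2: Σ corner-gray over 5 cells = 2337  → 1.1041
row 3: Σ corner-gray over 5 cells = 2501  → 1.1816
row 4: Σ corner-gray over 5 cells = 2541  → 1.2005
row 5: Σ corner-gray over 5 cells = 2592  → 1.2246
row 6: Σ corner-gray over 5 cells = 3034  → 1.4334
row 7: Σ corner-gray over 5 cells = 3199  → 1.5113
row 8: Σ corner-gray over 5 cells = 3070  → 1.4504
row 9: Σ corner-gray over 5 cells = 3096  → 1.4627
row 10: Σ corner-gray over 5 cells = 3303  → 1.5605
row 11: Σ corner-gray over 5 cells = 2629  → 1.2420
Σ rows: total corner-gray = 33640  → 15.8929 mm³


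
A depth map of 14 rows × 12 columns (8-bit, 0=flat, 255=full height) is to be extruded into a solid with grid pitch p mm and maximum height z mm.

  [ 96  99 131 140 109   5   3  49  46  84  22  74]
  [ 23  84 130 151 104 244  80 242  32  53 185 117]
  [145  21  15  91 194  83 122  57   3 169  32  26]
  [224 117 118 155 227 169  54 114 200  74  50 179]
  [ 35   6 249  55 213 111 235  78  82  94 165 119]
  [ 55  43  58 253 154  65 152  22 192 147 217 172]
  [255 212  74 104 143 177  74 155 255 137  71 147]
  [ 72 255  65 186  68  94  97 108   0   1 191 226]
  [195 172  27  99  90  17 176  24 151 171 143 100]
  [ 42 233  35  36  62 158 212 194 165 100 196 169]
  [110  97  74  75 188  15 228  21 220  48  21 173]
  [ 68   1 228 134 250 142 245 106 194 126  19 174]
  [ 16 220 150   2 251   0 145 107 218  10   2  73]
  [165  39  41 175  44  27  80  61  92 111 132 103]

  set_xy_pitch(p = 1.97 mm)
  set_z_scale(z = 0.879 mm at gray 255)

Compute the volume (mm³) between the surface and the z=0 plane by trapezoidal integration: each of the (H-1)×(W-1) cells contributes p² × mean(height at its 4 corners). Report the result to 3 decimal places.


223.916

height_mm = gray/255 × 0.879; cell vol = 1.97² × mean(4 corners)
unit = 1.97² × 0.879 / (4×255) = 0.00334442 mm³ per gray-sum
row 0: Σ corner-gray over 11 cells = 4296  → 14.3676
row 1: Σ corner-gray over 11 cells = 4495  → 15.0332
row 2: Σ corner-gray over 11 cells = 4704  → 15.7322
row 3: Σ corner-gray over 11 cells = 5689  → 19.0264
row 4: Σ corner-gray over 11 cells = 5563  → 18.6050
row 5: Σ corner-gray over 11 cells = 6039  → 20.1970
row 6: Σ corner-gray over 11 cells = 5634  → 18.8425
row 7: Σ corner-gray over 11 cells = 4863  → 16.2639
row 8: Σ corner-gray over 11 cells = 5428  → 18.1535
row 9: Σ corner-gray over 11 cells = 5250  → 17.5582
row 10: Σ corner-gray over 11 cells = 5389  → 18.0231
row 11: Σ corner-gray over 11 cells = 5431  → 18.1636
row 12: Σ corner-gray over 11 cells = 4171  → 13.9496
Σ rows: total corner-gray = 66952  → 223.9158 mm³


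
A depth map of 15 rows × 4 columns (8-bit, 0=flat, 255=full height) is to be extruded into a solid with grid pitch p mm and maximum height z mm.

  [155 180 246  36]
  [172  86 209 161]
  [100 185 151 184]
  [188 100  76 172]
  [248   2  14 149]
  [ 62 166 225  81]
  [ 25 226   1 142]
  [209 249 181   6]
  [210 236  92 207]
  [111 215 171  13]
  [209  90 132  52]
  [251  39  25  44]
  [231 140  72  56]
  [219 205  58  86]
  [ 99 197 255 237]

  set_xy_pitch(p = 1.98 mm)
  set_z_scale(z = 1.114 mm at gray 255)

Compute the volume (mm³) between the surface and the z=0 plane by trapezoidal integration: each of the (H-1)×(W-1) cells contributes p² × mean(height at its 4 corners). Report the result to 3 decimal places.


97.807

height_mm = gray/255 × 1.114; cell vol = 1.98² × mean(4 corners)
unit = 1.98² × 1.114 / (4×255) = 0.00428169 mm³ per gray-sum
row 0: Σ corner-gray over 3 cells = 1966  → 8.4178
row 1: Σ corner-gray over 3 cells = 1879  → 8.0453
row 2: Σ corner-gray over 3 cells = 1668  → 7.1419
row 3: Σ corner-gray over 3 cells = 1141  → 4.8854
row 4: Σ corner-gray over 3 cells = 1354  → 5.7974
row 5: Σ corner-gray over 3 cells = 1546  → 6.6195
row 6: Σ corner-gray over 3 cells = 1696  → 7.2617
row 7: Σ corner-gray over 3 cells = 2148  → 9.1971
row 8: Σ corner-gray over 3 cells = 1969  → 8.4307
row 9: Σ corner-gray over 3 cells = 1601  → 6.8550
row 10: Σ corner-gray over 3 cells = 1128  → 4.8297
row 11: Σ corner-gray over 3 cells = 1134  → 4.8554
row 12: Σ corner-gray over 3 cells = 1542  → 6.6024
row 13: Σ corner-gray over 3 cells = 2071  → 8.8674
Σ rows: total corner-gray = 22843  → 97.8067 mm³


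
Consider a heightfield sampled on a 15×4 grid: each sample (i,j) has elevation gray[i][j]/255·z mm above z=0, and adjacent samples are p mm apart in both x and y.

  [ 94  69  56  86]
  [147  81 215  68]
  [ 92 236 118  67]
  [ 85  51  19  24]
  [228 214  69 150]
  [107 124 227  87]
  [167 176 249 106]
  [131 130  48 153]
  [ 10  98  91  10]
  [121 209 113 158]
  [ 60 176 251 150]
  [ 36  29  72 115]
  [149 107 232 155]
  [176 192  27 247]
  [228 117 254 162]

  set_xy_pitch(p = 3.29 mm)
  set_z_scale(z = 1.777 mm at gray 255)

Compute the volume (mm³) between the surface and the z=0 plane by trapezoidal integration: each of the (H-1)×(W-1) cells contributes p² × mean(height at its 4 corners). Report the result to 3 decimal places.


height_mm = gray/255 × 1.777; cell vol = 3.29² × mean(4 corners)
unit = 3.29² × 1.777 / (4×255) = 0.0188573 mm³ per gray-sum
row 0: Σ corner-gray over 3 cells = 1237  → 23.3265
row 1: Σ corner-gray over 3 cells = 1674  → 31.5671
row 2: Σ corner-gray over 3 cells = 1116  → 21.0447
row 3: Σ corner-gray over 3 cells = 1193  → 22.4967
row 4: Σ corner-gray over 3 cells = 1840  → 34.6974
row 5: Σ corner-gray over 3 cells = 2019  → 38.0728
row 6: Σ corner-gray over 3 cells = 1763  → 33.2454
row 7: Σ corner-gray over 3 cells = 1038  → 19.5739
row 8: Σ corner-gray over 3 cells = 1321  → 24.9105
row 9: Σ corner-gray over 3 cells = 1987  → 37.4694
row 10: Σ corner-gray over 3 cells = 1417  → 26.7208
row 11: Σ corner-gray over 3 cells = 1335  → 25.1745
row 12: Σ corner-gray over 3 cells = 1843  → 34.7540
row 13: Σ corner-gray over 3 cells = 1993  → 37.5826
Σ rows: total corner-gray = 21776  → 410.6361 mm³

410.636


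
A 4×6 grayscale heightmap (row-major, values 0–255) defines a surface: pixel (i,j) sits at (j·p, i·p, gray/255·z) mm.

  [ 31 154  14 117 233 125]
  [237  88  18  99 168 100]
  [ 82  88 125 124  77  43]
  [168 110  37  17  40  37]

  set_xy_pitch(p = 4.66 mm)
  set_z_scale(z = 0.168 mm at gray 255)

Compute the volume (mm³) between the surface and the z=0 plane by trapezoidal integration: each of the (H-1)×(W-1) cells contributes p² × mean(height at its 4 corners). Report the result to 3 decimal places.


21.020

height_mm = gray/255 × 0.168; cell vol = 4.66² × mean(4 corners)
unit = 4.66² × 0.168 / (4×255) = 0.00357669 mm³ per gray-sum
row 0: Σ corner-gray over 5 cells = 2275  → 8.1370
row 1: Σ corner-gray over 5 cells = 2036  → 7.2821
row 2: Σ corner-gray over 5 cells = 1566  → 5.6011
Σ rows: total corner-gray = 5877  → 21.0202 mm³


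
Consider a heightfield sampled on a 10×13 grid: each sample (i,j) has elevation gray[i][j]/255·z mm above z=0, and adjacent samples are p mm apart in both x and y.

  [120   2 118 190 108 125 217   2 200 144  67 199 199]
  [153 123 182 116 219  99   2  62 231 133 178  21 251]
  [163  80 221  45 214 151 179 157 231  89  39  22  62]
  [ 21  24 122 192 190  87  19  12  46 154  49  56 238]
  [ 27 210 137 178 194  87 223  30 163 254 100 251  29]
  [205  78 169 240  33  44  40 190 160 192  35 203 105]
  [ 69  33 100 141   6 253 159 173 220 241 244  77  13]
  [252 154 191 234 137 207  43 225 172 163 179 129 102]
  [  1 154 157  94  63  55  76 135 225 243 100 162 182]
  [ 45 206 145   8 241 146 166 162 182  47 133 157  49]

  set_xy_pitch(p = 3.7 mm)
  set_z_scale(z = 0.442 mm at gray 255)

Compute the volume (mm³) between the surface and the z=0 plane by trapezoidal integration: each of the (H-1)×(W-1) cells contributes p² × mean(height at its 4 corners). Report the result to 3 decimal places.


342.254

height_mm = gray/255 × 0.442; cell vol = 3.7² × mean(4 corners)
unit = 3.7² × 0.442 / (4×255) = 0.00593233 mm³ per gray-sum
row 0: Σ corner-gray over 12 cells = 6199  → 36.7745
row 1: Σ corner-gray over 12 cells = 6217  → 36.8813
row 2: Σ corner-gray over 12 cells = 5242  → 31.0973
row 3: Σ corner-gray over 12 cells = 5871  → 34.8287
row 4: Σ corner-gray over 12 cells = 6788  → 40.2687
row 5: Σ corner-gray over 12 cells = 6454  → 38.2873
row 6: Σ corner-gray over 12 cells = 7398  → 43.8874
row 7: Σ corner-gray over 12 cells = 7133  → 42.3153
row 8: Σ corner-gray over 12 cells = 6391  → 37.9135
Σ rows: total corner-gray = 57693  → 342.2541 mm³


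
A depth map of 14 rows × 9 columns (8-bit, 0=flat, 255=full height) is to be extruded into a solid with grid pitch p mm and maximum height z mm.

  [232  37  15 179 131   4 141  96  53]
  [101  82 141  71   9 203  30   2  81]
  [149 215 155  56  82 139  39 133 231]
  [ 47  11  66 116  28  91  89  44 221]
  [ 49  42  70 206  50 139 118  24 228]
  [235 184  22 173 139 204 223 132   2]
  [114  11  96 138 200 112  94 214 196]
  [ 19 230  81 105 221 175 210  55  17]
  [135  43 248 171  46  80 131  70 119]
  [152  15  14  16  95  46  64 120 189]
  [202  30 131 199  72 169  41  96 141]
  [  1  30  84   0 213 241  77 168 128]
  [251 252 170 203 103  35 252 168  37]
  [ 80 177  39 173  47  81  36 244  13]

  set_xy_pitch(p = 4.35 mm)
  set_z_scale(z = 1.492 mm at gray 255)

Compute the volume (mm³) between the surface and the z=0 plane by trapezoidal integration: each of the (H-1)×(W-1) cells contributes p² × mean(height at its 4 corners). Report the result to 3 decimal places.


height_mm = gray/255 × 1.492; cell vol = 4.35² × mean(4 corners)
unit = 4.35² × 1.492 / (4×255) = 0.0276788 mm³ per gray-sum
row 0: Σ corner-gray over 8 cells = 2749  → 76.0890
row 1: Σ corner-gray over 8 cells = 3276  → 90.6757
row 2: Σ corner-gray over 8 cells = 3176  → 87.9079
row 3: Σ corner-gray over 8 cells = 2733  → 75.6461
row 4: Σ corner-gray over 8 cells = 3966  → 109.7741
row 5: Σ corner-gray over 8 cells = 4431  → 122.6447
row 6: Σ corner-gray over 8 cells = 4230  → 117.0813
row 7: Σ corner-gray over 8 cells = 4022  → 111.3241
row 8: Σ corner-gray over 8 cells = 2913  → 80.6283
row 9: Σ corner-gray over 8 cells = 2900  → 80.2685
row 10: Σ corner-gray over 8 cells = 3574  → 98.9240
row 11: Σ corner-gray over 8 cells = 4409  → 122.0358
row 12: Σ corner-gray over 8 cells = 4341  → 120.1536
Σ rows: total corner-gray = 46720  → 1293.1533 mm³

1293.153


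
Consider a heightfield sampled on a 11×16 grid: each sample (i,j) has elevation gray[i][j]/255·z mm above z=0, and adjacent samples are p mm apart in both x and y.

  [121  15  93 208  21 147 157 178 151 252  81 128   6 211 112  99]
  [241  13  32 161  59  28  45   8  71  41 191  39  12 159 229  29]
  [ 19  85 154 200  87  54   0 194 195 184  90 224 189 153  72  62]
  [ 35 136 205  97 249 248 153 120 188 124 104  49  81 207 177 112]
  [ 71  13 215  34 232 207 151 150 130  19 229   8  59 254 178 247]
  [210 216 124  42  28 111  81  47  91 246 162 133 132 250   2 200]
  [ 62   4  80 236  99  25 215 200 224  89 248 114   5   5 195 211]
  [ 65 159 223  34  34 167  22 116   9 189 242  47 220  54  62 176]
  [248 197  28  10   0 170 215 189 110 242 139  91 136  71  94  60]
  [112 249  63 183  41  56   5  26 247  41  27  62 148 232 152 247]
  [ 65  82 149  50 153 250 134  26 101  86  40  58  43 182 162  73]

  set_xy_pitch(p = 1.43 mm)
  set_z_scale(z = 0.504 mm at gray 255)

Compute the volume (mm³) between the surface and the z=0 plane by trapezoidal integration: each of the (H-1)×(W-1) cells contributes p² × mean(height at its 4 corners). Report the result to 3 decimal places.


73.247

height_mm = gray/255 × 0.504; cell vol = 1.43² × mean(4 corners)
unit = 1.43² × 0.504 / (4×255) = 0.00101042 mm³ per gray-sum
row 0: Σ corner-gray over 15 cells = 6186  → 6.2505
row 1: Σ corner-gray over 15 cells = 6289  → 6.3545
row 2: Σ corner-gray over 15 cells = 8266  → 8.3521
row 3: Σ corner-gray over 15 cells = 8499  → 8.5876
row 4: Σ corner-gray over 15 cells = 7816  → 7.8975
row 5: Σ corner-gray over 15 cells = 7491  → 7.5691
row 6: Σ corner-gray over 15 cells = 7148  → 7.2225
row 7: Σ corner-gray over 15 cells = 7089  → 7.1629
row 8: Σ corner-gray over 15 cells = 7115  → 7.1891
row 9: Σ corner-gray over 15 cells = 6593  → 6.6617
Σ rows: total corner-gray = 72492  → 73.2475 mm³


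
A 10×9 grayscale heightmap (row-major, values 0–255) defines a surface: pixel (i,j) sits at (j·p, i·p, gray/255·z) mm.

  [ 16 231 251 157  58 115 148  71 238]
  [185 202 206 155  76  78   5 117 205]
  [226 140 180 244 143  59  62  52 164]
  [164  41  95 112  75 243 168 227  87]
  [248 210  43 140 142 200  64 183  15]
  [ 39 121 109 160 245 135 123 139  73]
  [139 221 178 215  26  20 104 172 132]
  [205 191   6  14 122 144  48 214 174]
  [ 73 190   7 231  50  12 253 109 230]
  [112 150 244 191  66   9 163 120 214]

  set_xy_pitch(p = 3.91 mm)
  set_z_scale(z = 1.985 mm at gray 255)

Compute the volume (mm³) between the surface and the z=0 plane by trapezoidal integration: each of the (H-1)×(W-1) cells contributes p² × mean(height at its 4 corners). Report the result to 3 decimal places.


1134.438

height_mm = gray/255 × 1.985; cell vol = 3.91² × mean(4 corners)
unit = 3.91² × 1.985 / (4×255) = 0.0297518 mm³ per gray-sum
row 0: Σ corner-gray over 8 cells = 4384  → 130.4321
row 1: Σ corner-gray over 8 cells = 4218  → 125.4933
row 2: Σ corner-gray over 8 cells = 4323  → 128.6172
row 3: Σ corner-gray over 8 cells = 4400  → 130.9081
row 4: Σ corner-gray over 8 cells = 4403  → 130.9974
row 5: Σ corner-gray over 8 cells = 4319  → 128.4982
row 6: Σ corner-gray over 8 cells = 4000  → 119.0074
row 7: Σ corner-gray over 8 cells = 3864  → 114.9611
row 8: Σ corner-gray over 8 cells = 4219  → 125.5230
Σ rows: total corner-gray = 38130  → 1134.4377 mm³


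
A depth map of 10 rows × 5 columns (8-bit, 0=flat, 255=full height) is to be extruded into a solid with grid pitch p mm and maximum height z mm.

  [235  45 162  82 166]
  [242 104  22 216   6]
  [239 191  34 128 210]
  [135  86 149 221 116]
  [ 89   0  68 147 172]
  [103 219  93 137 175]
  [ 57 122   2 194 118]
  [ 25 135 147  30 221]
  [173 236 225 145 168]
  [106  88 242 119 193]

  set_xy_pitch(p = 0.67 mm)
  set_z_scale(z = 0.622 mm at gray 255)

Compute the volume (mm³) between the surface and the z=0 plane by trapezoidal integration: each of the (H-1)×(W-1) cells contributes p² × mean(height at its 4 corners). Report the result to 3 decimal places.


5.168

height_mm = gray/255 × 0.622; cell vol = 0.67² × mean(4 corners)
unit = 0.67² × 0.622 / (4×255) = 0.000273741 mm³ per gray-sum
row 0: Σ corner-gray over 4 cells = 1911  → 0.5231
row 1: Σ corner-gray over 4 cells = 2087  → 0.5713
row 2: Σ corner-gray over 4 cells = 2318  → 0.6345
row 3: Σ corner-gray over 4 cells = 1854  → 0.5075
row 4: Σ corner-gray over 4 cells = 1867  → 0.5111
row 5: Σ corner-gray over 4 cells = 1987  → 0.5439
row 6: Σ corner-gray over 4 cells = 1681  → 0.4602
row 7: Σ corner-gray over 4 cells = 2423  → 0.6633
row 8: Σ corner-gray over 4 cells = 2750  → 0.7528
Σ rows: total corner-gray = 18878  → 5.1677 mm³


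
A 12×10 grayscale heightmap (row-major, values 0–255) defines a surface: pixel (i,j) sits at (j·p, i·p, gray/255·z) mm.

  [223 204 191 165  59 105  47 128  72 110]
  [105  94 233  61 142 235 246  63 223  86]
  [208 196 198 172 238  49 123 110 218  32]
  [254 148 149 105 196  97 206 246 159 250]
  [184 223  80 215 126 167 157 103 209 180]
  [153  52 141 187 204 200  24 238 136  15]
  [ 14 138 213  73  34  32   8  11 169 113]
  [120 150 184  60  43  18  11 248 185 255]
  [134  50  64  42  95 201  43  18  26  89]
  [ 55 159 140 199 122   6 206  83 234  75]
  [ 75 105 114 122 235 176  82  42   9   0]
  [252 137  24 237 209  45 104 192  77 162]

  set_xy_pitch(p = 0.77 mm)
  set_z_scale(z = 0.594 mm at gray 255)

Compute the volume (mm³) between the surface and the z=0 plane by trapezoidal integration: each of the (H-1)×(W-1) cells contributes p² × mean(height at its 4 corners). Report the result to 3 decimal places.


height_mm = gray/255 × 0.594; cell vol = 0.77² × mean(4 corners)
unit = 0.77² × 0.594 / (4×255) = 0.000345277 mm³ per gray-sum
row 0: Σ corner-gray over 9 cells = 5060  → 1.7471
row 1: Σ corner-gray over 9 cells = 5633  → 1.9449
row 2: Σ corner-gray over 9 cells = 5964  → 2.0592
row 3: Σ corner-gray over 9 cells = 6040  → 2.0855
row 4: Σ corner-gray over 9 cells = 5456  → 1.8838
row 5: Σ corner-gray over 9 cells = 4015  → 1.3863
row 6: Σ corner-gray over 9 cells = 3656  → 1.2623
row 7: Σ corner-gray over 9 cells = 3474  → 1.1995
row 8: Σ corner-gray over 9 cells = 3729  → 1.2875
row 9: Σ corner-gray over 9 cells = 4273  → 1.4754
row 10: Σ corner-gray over 9 cells = 4309  → 1.4878
Σ rows: total corner-gray = 51609  → 17.8194 mm³

17.819


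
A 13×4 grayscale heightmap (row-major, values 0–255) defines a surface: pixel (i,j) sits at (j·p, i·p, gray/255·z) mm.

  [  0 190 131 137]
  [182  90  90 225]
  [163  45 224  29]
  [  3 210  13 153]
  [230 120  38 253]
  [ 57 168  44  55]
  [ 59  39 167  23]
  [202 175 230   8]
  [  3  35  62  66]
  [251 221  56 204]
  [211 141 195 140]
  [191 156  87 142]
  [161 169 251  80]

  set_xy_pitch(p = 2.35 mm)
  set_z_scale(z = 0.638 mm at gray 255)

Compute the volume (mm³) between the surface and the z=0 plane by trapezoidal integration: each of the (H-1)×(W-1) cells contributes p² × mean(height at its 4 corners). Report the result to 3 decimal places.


62.122

height_mm = gray/255 × 0.638; cell vol = 2.35² × mean(4 corners)
unit = 2.35² × 0.638 / (4×255) = 0.00345427 mm³ per gray-sum
row 0: Σ corner-gray over 3 cells = 1546  → 5.3403
row 1: Σ corner-gray over 3 cells = 1497  → 5.1710
row 2: Σ corner-gray over 3 cells = 1332  → 4.6011
row 3: Σ corner-gray over 3 cells = 1401  → 4.8394
row 4: Σ corner-gray over 3 cells = 1335  → 4.6114
row 5: Σ corner-gray over 3 cells = 1030  → 3.5579
row 6: Σ corner-gray over 3 cells = 1514  → 5.2298
row 7: Σ corner-gray over 3 cells = 1283  → 4.4318
row 8: Σ corner-gray over 3 cells = 1272  → 4.3938
row 9: Σ corner-gray over 3 cells = 2032  → 7.0191
row 10: Σ corner-gray over 3 cells = 1842  → 6.3628
row 11: Σ corner-gray over 3 cells = 1900  → 6.5631
Σ rows: total corner-gray = 17984  → 62.1216 mm³


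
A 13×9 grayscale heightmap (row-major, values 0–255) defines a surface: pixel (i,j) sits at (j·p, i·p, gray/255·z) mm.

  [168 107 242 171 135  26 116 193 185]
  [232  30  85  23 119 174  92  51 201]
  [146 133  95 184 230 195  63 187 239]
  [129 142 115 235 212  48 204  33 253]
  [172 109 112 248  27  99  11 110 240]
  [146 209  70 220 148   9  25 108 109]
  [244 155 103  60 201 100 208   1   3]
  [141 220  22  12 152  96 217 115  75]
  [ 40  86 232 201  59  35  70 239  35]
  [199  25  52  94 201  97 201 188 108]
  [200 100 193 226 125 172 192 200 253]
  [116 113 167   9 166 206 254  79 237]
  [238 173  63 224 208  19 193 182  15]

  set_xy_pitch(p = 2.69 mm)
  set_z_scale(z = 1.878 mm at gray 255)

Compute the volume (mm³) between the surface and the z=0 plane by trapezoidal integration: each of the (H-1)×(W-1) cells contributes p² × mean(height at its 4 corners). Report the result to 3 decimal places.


height_mm = gray/255 × 1.878; cell vol = 2.69² × mean(4 corners)
unit = 2.69² × 1.878 / (4×255) = 0.0133229 mm³ per gray-sum
row 0: Σ corner-gray over 8 cells = 3914  → 52.1460
row 1: Σ corner-gray over 8 cells = 4140  → 55.1570
row 2: Σ corner-gray over 8 cells = 4919  → 65.5355
row 3: Σ corner-gray over 8 cells = 4204  → 56.0096
row 4: Σ corner-gray over 8 cells = 3677  → 48.9884
row 5: Σ corner-gray over 8 cells = 3736  → 49.7745
row 6: Σ corner-gray over 8 cells = 3787  → 50.4540
row 7: Σ corner-gray over 8 cells = 3803  → 50.6671
row 8: Σ corner-gray over 8 cells = 3942  → 52.5190
row 9: Σ corner-gray over 8 cells = 4892  → 65.1758
row 10: Σ corner-gray over 8 cells = 5210  → 69.4125
row 11: Σ corner-gray over 8 cells = 4718  → 62.8576
Σ rows: total corner-gray = 50942  → 678.6971 mm³

678.697


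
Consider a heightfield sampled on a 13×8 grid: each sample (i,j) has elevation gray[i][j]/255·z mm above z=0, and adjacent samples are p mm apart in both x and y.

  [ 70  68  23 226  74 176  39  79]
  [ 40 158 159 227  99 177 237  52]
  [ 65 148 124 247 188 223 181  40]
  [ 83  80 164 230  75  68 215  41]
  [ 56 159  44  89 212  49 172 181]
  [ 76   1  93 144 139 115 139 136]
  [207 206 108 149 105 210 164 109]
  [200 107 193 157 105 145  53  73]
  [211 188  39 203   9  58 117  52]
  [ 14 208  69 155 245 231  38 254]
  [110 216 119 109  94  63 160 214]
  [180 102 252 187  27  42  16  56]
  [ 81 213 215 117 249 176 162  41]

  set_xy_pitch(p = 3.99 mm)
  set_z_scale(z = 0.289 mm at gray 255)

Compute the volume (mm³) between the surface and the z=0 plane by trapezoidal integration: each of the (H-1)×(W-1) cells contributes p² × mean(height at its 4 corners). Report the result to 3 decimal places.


201.479

height_mm = gray/255 × 0.289; cell vol = 3.99² × mean(4 corners)
unit = 3.99² × 0.289 / (4×255) = 0.0045107 mm³ per gray-sum
row 0: Σ corner-gray over 7 cells = 3567  → 16.0896
row 1: Σ corner-gray over 7 cells = 4533  → 20.4470
row 2: Σ corner-gray over 7 cells = 4115  → 18.5615
row 3: Σ corner-gray over 7 cells = 3475  → 15.6747
row 4: Σ corner-gray over 7 cells = 3161  → 14.2583
row 5: Σ corner-gray over 7 cells = 3674  → 16.5723
row 6: Σ corner-gray over 7 cells = 3993  → 18.0112
row 7: Σ corner-gray over 7 cells = 3284  → 14.8131
row 8: Σ corner-gray over 7 cells = 3651  → 16.4685
row 9: Σ corner-gray over 7 cells = 4006  → 18.0698
row 10: Σ corner-gray over 7 cells = 3334  → 15.0387
row 11: Σ corner-gray over 7 cells = 3874  → 17.4744
Σ rows: total corner-gray = 44667  → 201.4792 mm³


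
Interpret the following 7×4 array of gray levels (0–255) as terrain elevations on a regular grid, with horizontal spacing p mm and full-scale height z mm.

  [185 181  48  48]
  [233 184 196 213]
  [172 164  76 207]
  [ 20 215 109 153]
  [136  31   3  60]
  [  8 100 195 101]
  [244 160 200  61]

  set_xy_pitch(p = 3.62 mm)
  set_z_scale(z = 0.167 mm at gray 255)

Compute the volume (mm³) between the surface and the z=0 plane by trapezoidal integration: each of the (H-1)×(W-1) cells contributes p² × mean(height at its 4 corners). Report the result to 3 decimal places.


20.198

height_mm = gray/255 × 0.167; cell vol = 3.62² × mean(4 corners)
unit = 3.62² × 0.167 / (4×255) = 0.00214552 mm³ per gray-sum
row 0: Σ corner-gray over 3 cells = 1897  → 4.0701
row 1: Σ corner-gray over 3 cells = 2065  → 4.4305
row 2: Σ corner-gray over 3 cells = 1680  → 3.6045
row 3: Σ corner-gray over 3 cells = 1085  → 2.3279
row 4: Σ corner-gray over 3 cells = 963  → 2.0661
row 5: Σ corner-gray over 3 cells = 1724  → 3.6989
Σ rows: total corner-gray = 9414  → 20.1980 mm³


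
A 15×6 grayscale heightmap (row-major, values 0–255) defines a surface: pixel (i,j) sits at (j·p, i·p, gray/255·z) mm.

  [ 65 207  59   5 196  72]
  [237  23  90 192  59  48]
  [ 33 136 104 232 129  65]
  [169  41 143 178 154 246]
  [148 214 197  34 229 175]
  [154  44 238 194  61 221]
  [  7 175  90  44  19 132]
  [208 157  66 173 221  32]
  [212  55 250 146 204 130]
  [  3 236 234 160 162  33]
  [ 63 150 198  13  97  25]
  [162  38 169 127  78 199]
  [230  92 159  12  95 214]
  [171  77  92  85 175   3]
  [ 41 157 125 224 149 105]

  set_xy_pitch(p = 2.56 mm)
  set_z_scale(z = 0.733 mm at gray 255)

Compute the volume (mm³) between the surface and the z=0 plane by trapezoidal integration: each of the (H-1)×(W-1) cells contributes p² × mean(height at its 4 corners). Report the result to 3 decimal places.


height_mm = gray/255 × 0.733; cell vol = 2.56² × mean(4 corners)
unit = 2.56² × 0.733 / (4×255) = 0.0047096 mm³ per gray-sum
row 0: Σ corner-gray over 5 cells = 2084  → 9.8148
row 1: Σ corner-gray over 5 cells = 2313  → 10.8933
row 2: Σ corner-gray over 5 cells = 2747  → 12.9373
row 3: Σ corner-gray over 5 cells = 3118  → 14.6845
row 4: Σ corner-gray over 5 cells = 3120  → 14.6939
row 5: Σ corner-gray over 5 cells = 2244  → 10.5683
row 6: Σ corner-gray over 5 cells = 2269  → 10.6861
row 7: Σ corner-gray over 5 cells = 3126  → 14.7222
row 8: Σ corner-gray over 5 cells = 3272  → 15.4098
row 9: Σ corner-gray over 5 cells = 2624  → 12.3580
row 10: Σ corner-gray over 5 cells = 2189  → 10.3093
row 11: Σ corner-gray over 5 cells = 2345  → 11.0440
row 12: Σ corner-gray over 5 cells = 2192  → 10.3234
row 13: Σ corner-gray over 5 cells = 2488  → 11.7175
Σ rows: total corner-gray = 36131  → 170.1624 mm³

170.162


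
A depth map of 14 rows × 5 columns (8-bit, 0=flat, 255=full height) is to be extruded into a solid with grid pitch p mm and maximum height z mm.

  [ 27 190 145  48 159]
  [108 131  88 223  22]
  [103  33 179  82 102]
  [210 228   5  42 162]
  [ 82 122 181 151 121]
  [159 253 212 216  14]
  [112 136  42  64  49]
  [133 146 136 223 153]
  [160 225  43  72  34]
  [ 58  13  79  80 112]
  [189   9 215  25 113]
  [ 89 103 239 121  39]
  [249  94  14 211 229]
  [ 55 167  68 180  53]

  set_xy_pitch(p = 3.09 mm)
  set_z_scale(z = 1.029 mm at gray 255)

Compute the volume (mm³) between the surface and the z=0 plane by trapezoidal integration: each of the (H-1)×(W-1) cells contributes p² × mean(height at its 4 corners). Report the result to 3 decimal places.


243.101

height_mm = gray/255 × 1.029; cell vol = 3.09² × mean(4 corners)
unit = 3.09² × 1.029 / (4×255) = 0.00963235 mm³ per gray-sum
row 0: Σ corner-gray over 4 cells = 1966  → 18.9372
row 1: Σ corner-gray over 4 cells = 1807  → 17.4057
row 2: Σ corner-gray over 4 cells = 1715  → 16.5195
row 3: Σ corner-gray over 4 cells = 2033  → 19.5826
row 4: Σ corner-gray over 4 cells = 2646  → 25.4872
row 5: Σ corner-gray over 4 cells = 2180  → 20.9985
row 6: Σ corner-gray over 4 cells = 1941  → 18.6964
row 7: Σ corner-gray over 4 cells = 2170  → 20.9022
row 8: Σ corner-gray over 4 cells = 1388  → 13.3697
row 9: Σ corner-gray over 4 cells = 1314  → 12.6569
row 10: Σ corner-gray over 4 cells = 1854  → 17.8584
row 11: Σ corner-gray over 4 cells = 2170  → 20.9022
row 12: Σ corner-gray over 4 cells = 2054  → 19.7848
Σ rows: total corner-gray = 25238  → 243.1012 mm³


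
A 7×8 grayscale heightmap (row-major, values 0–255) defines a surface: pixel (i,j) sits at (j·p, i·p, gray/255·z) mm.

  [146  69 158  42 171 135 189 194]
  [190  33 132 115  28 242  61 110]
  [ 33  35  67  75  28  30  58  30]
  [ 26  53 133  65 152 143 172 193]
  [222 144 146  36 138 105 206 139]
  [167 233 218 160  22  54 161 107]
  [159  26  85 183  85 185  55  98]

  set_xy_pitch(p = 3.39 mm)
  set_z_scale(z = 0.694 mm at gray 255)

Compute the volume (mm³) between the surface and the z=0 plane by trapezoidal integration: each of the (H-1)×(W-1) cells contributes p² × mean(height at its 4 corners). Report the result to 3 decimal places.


height_mm = gray/255 × 0.694; cell vol = 3.39² × mean(4 corners)
unit = 3.39² × 0.694 / (4×255) = 0.00781913 mm³ per gray-sum
row 0: Σ corner-gray over 7 cells = 3390  → 26.5069
row 1: Σ corner-gray over 7 cells = 2171  → 16.9753
row 2: Σ corner-gray over 7 cells = 2304  → 18.0153
row 3: Σ corner-gray over 7 cells = 3566  → 27.8830
row 4: Σ corner-gray over 7 cells = 3881  → 30.3461
row 5: Σ corner-gray over 7 cells = 3465  → 27.0933
Σ rows: total corner-gray = 18777  → 146.8199 mm³

146.820


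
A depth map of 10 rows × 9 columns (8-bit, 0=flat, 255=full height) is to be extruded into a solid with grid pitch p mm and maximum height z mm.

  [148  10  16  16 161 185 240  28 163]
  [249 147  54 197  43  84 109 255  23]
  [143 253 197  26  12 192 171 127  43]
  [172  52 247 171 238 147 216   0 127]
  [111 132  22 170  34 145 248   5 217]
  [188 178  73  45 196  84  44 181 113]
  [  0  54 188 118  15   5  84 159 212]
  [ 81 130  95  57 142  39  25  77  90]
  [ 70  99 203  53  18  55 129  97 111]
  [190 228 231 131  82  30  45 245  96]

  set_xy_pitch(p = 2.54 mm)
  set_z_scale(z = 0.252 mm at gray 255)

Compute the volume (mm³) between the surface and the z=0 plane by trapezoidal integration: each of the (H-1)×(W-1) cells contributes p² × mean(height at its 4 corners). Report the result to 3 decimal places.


52.824

height_mm = gray/255 × 0.252; cell vol = 2.54² × mean(4 corners)
unit = 2.54² × 0.252 / (4×255) = 0.00159392 mm³ per gray-sum
row 0: Σ corner-gray over 8 cells = 3673  → 5.8545
row 1: Σ corner-gray over 8 cells = 4192  → 6.6817
row 2: Σ corner-gray over 8 cells = 4583  → 7.3050
row 3: Σ corner-gray over 8 cells = 4281  → 6.8236
row 4: Σ corner-gray over 8 cells = 3743  → 5.9661
row 5: Σ corner-gray over 8 cells = 3361  → 5.3572
row 6: Σ corner-gray over 8 cells = 2759  → 4.3976
row 7: Σ corner-gray over 8 cells = 2790  → 4.4470
row 8: Σ corner-gray over 8 cells = 3759  → 5.9916
Σ rows: total corner-gray = 33141  → 52.8243 mm³


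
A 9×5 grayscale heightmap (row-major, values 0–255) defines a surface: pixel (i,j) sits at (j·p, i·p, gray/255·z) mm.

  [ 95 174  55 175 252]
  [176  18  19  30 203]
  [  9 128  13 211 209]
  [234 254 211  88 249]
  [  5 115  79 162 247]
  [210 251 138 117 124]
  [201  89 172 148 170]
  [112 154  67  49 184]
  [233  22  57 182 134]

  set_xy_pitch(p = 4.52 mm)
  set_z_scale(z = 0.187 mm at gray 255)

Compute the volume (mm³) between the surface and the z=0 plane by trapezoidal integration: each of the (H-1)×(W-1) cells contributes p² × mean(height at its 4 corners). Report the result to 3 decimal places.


62.783

height_mm = gray/255 × 0.187; cell vol = 4.52² × mean(4 corners)
unit = 4.52² × 0.187 / (4×255) = 0.00374557 mm³ per gray-sum
row 0: Σ corner-gray over 4 cells = 1668  → 6.2476
row 1: Σ corner-gray over 4 cells = 1435  → 5.3749
row 2: Σ corner-gray over 4 cells = 2511  → 9.4051
row 3: Σ corner-gray over 4 cells = 2553  → 9.5624
row 4: Σ corner-gray over 4 cells = 2310  → 8.6523
row 5: Σ corner-gray over 4 cells = 2535  → 9.4950
row 6: Σ corner-gray over 4 cells = 2025  → 7.5848
row 7: Σ corner-gray over 4 cells = 1725  → 6.4611
Σ rows: total corner-gray = 16762  → 62.7833 mm³


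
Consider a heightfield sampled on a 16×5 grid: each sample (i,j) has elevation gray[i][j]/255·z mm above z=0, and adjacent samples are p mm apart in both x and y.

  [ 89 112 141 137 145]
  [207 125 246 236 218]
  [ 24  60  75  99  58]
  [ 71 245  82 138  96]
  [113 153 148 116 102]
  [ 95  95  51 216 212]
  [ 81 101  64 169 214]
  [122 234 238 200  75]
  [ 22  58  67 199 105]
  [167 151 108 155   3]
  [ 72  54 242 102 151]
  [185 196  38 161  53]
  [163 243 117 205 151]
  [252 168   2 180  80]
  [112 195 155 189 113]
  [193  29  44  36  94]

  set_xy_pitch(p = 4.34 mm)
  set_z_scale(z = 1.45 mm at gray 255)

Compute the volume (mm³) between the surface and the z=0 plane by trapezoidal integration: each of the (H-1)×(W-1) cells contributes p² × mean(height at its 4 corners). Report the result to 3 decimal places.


869.072

height_mm = gray/255 × 1.45; cell vol = 4.34² × mean(4 corners)
unit = 4.34² × 1.45 / (4×255) = 0.0267761 mm³ per gray-sum
row 0: Σ corner-gray over 4 cells = 2653  → 71.0370
row 1: Σ corner-gray over 4 cells = 2189  → 58.6129
row 2: Σ corner-gray over 4 cells = 1647  → 44.1002
row 3: Σ corner-gray over 4 cells = 2146  → 57.4615
row 4: Σ corner-gray over 4 cells = 2080  → 55.6943
row 5: Σ corner-gray over 4 cells = 1994  → 53.3915
row 6: Σ corner-gray over 4 cells = 2504  → 67.0473
row 7: Σ corner-gray over 4 cells = 2316  → 62.0134
row 8: Σ corner-gray over 4 cells = 1773  → 47.4740
row 9: Σ corner-gray over 4 cells = 2017  → 54.0074
row 10: Σ corner-gray over 4 cells = 2047  → 54.8107
row 11: Σ corner-gray over 4 cells = 2472  → 66.1905
row 12: Σ corner-gray over 4 cells = 2476  → 66.2976
row 13: Σ corner-gray over 4 cells = 2335  → 62.5222
row 14: Σ corner-gray over 4 cells = 1808  → 48.4112
Σ rows: total corner-gray = 32457  → 869.0718 mm³
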